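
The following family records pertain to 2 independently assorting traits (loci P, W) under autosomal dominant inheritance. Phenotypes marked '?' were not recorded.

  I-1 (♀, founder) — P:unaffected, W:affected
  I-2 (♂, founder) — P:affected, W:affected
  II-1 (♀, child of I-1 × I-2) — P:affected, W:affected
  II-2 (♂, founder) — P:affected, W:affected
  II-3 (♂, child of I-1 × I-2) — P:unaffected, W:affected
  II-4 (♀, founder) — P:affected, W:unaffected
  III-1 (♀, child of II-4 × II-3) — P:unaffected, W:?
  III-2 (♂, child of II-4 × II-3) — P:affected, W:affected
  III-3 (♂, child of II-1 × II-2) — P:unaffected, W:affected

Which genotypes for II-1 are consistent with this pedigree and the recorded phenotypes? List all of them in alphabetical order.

P/I-1 un ·: pp
P/I-2 aff ·: Pp
P/II-1 aff I-1×I-2: Pp
P/II-2 aff ·: Pp
P/II-3 un I-1×I-2: pp
P/II-4 aff ·: Pp
P/III-1 un II-4×II-3: pp
P/III-2 aff II-4×II-3: Pp
P/III-3 un II-1×II-2: pp
⇒ P over [I-1,I-2,II-1,II-2,II-3,II-4,III-1,III-2,III-3]: 1 consistent
W/I-1 aff ·: Ww|WW
W/I-2 aff ·: Ww|WW
W/II-1 aff I-1×I-2: Ww|WW
W/II-2 aff ·: Ww|WW
W/II-3 aff I-1×I-2: Ww|WW
W/II-4 un ·: ww
W/III-1 ? II-4×II-3: ww|Ww
W/III-2 aff II-4×II-3: Ww
W/III-3 aff II-1×II-2: Ww|WW
⇒ W over [I-1,I-2,II-1,II-2,II-3,II-4,III-1,III-2,III-3]: 66 consistent

II-1 ∈ {Pp WW, Pp Ww}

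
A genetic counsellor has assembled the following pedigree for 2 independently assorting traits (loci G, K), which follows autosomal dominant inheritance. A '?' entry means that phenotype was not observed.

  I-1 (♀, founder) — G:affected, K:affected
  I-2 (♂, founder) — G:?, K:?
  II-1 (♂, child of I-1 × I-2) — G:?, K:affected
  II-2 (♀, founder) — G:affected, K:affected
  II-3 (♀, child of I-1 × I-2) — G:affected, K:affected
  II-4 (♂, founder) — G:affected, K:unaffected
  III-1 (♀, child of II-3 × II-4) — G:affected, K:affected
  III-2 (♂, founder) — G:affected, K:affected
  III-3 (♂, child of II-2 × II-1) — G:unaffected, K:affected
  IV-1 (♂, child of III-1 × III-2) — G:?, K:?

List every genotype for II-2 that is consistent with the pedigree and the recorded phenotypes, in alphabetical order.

II-2 ∈ {Gg KK, Gg Kk}

G/I-1 aff ·: Gg|GG
G/I-2 ? ·: gg|Gg|GG
G/II-1 ? I-1×I-2: gg|Gg
G/II-2 aff ·: Gg
G/II-3 aff I-1×I-2: Gg|GG
G/II-4 aff ·: Gg|GG
G/III-1 aff II-3×II-4: Gg|GG
G/III-2 aff ·: Gg|GG
G/III-3 un II-2×II-1: gg
G/IV-1 ? III-1×III-2: gg|Gg|GG
⇒ G over [I-1,I-2,II-1,II-2,II-3,II-4,III-1,III-2,III-3,IV-1]: 156 consistent
K/I-1 aff ·: Kk|KK
K/I-2 ? ·: kk|Kk|KK
K/II-1 aff I-1×I-2: Kk|KK
K/II-2 aff ·: Kk|KK
K/II-3 aff I-1×I-2: Kk|KK
K/II-4 un ·: kk
K/III-1 aff II-3×II-4: Kk
K/III-2 aff ·: Kk|KK
K/III-3 aff II-2×II-1: Kk|KK
K/IV-1 ? III-1×III-2: kk|Kk|KK
⇒ K over [I-1,I-2,II-1,II-2,II-3,II-4,III-1,III-2,III-3,IV-1]: 265 consistent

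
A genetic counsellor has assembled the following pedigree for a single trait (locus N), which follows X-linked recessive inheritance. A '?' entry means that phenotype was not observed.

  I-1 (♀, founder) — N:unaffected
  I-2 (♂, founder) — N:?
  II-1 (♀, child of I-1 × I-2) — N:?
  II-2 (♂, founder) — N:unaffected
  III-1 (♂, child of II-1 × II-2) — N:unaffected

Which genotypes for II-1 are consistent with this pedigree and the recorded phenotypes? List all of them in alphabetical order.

N/I-1 un ·: X^NX^N|X^NX^n
N/I-2 ? ·: X^NY|X^nY
N/II-1 ? I-1×I-2: X^NX^N|X^NX^n
N/II-2 un ·: X^NY
N/III-1 un II-1×II-2: X^NY
⇒ N over [I-1,I-2,II-1,II-2,III-1]: 5 consistent

II-1 ∈ {X^NX^N, X^NX^n}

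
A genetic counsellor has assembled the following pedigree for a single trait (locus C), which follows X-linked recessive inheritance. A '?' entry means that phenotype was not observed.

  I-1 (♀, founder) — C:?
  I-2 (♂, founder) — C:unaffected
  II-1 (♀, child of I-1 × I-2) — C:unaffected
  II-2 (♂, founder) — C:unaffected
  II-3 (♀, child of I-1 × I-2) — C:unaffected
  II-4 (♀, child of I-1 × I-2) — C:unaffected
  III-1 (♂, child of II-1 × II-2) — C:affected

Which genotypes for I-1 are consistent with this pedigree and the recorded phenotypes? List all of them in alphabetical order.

I-1 ∈ {X^CX^c, X^cX^c}

C/I-1 ? ·: X^CX^c|X^cX^c
C/I-2 un ·: X^CY
C/II-1 un I-1×I-2: X^CX^c
C/II-2 un ·: X^CY
C/II-3 un I-1×I-2: X^CX^C|X^CX^c
C/II-4 un I-1×I-2: X^CX^C|X^CX^c
C/III-1 aff II-1×II-2: X^cY
⇒ C over [I-1,I-2,II-1,II-2,II-3,II-4,III-1]: 5 consistent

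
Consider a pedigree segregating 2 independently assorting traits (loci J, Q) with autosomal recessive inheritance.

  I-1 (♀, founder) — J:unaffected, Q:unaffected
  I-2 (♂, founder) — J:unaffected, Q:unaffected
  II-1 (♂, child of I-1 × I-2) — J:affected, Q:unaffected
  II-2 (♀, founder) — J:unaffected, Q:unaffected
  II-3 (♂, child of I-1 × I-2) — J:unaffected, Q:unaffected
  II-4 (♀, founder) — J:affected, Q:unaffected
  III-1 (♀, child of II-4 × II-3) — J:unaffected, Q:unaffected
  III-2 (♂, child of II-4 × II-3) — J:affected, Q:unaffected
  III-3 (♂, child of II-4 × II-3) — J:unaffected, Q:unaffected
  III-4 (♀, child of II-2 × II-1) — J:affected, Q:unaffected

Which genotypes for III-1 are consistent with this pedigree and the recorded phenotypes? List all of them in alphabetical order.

III-1 ∈ {Jj QQ, Jj Qq}

J/I-1 un ·: Jj
J/I-2 un ·: Jj
J/II-1 aff I-1×I-2: jj
J/II-2 un ·: Jj
J/II-3 un I-1×I-2: Jj
J/II-4 aff ·: jj
J/III-1 un II-4×II-3: Jj
J/III-2 aff II-4×II-3: jj
J/III-3 un II-4×II-3: Jj
J/III-4 aff II-2×II-1: jj
⇒ J over [I-1,I-2,II-1,II-2,II-3,II-4,III-1,III-2,III-3,III-4]: 1 consistent
Q/I-1 un ·: QQ|Qq
Q/I-2 un ·: QQ|Qq
Q/II-1 un I-1×I-2: QQ|Qq
Q/II-2 un ·: QQ|Qq
Q/II-3 un I-1×I-2: QQ|Qq
Q/II-4 un ·: QQ|Qq
Q/III-1 un II-4×II-3: QQ|Qq
Q/III-2 un II-4×II-3: QQ|Qq
Q/III-3 un II-4×II-3: QQ|Qq
Q/III-4 un II-2×II-1: QQ|Qq
⇒ Q over [I-1,I-2,II-1,II-2,II-3,II-4,III-1,III-2,III-3,III-4]: 552 consistent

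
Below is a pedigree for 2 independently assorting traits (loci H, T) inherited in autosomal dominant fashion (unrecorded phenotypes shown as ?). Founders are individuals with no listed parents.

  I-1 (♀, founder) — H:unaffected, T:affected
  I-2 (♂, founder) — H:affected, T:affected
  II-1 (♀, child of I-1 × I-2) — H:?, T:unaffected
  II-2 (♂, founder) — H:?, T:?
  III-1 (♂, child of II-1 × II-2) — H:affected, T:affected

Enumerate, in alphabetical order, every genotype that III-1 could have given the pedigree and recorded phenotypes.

III-1 ∈ {HH Tt, Hh Tt}

H/I-1 un ·: hh
H/I-2 aff ·: Hh|HH
H/II-1 ? I-1×I-2: hh|Hh
H/II-2 ? ·: hh|Hh|HH
H/III-1 aff II-1×II-2: Hh|HH
⇒ H over [I-1,I-2,II-1,II-2,III-1]: 12 consistent
T/I-1 aff ·: Tt
T/I-2 aff ·: Tt
T/II-1 un I-1×I-2: tt
T/II-2 ? ·: Tt|TT
T/III-1 aff II-1×II-2: Tt
⇒ T over [I-1,I-2,II-1,II-2,III-1]: 2 consistent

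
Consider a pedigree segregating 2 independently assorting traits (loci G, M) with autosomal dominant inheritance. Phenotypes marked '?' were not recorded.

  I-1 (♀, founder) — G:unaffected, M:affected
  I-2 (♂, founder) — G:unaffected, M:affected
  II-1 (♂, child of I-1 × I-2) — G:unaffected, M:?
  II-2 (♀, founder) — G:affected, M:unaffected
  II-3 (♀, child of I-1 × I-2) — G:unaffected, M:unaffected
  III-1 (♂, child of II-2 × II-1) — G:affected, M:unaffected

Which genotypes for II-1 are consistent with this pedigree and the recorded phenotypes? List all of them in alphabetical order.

II-1 ∈ {gg Mm, gg mm}

G/I-1 un ·: gg
G/I-2 un ·: gg
G/II-1 un I-1×I-2: gg
G/II-2 aff ·: Gg|GG
G/II-3 un I-1×I-2: gg
G/III-1 aff II-2×II-1: Gg
⇒ G over [I-1,I-2,II-1,II-2,II-3,III-1]: 2 consistent
M/I-1 aff ·: Mm
M/I-2 aff ·: Mm
M/II-1 ? I-1×I-2: mm|Mm
M/II-2 un ·: mm
M/II-3 un I-1×I-2: mm
M/III-1 un II-2×II-1: mm
⇒ M over [I-1,I-2,II-1,II-2,II-3,III-1]: 2 consistent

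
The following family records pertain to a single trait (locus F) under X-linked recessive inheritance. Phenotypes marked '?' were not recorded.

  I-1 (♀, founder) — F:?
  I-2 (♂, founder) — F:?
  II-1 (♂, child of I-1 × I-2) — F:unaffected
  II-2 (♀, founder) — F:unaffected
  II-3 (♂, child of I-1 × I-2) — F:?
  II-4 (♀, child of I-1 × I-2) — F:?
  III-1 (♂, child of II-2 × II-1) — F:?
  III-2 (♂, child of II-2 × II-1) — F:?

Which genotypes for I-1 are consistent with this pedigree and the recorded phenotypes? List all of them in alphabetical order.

I-1 ∈ {X^FX^F, X^FX^f}

F/I-1 ? ·: X^FX^F|X^FX^f
F/I-2 ? ·: X^FY|X^fY
F/II-1 un I-1×I-2: X^FY
F/II-2 un ·: X^FX^F|X^FX^f
F/II-3 ? I-1×I-2: X^FY|X^fY
F/II-4 ? I-1×I-2: X^FX^F|X^FX^f|X^fX^f
F/III-1 ? II-2×II-1: X^FY|X^fY
F/III-2 ? II-2×II-1: X^FY|X^fY
⇒ F over [I-1,I-2,II-1,II-2,II-3,II-4,III-1,III-2]: 50 consistent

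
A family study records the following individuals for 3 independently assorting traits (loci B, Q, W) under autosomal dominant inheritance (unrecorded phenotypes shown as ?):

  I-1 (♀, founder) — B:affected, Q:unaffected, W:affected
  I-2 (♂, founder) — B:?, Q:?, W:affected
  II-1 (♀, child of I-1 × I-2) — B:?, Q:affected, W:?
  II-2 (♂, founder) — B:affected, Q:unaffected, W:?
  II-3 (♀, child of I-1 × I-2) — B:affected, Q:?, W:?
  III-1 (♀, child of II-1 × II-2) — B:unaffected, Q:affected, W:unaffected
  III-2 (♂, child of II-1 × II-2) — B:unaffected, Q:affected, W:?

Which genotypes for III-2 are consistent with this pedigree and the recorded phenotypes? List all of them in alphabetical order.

B/I-1 aff ·: Bb|BB
B/I-2 ? ·: bb|Bb|BB
B/II-1 ? I-1×I-2: bb|Bb
B/II-2 aff ·: Bb
B/II-3 aff I-1×I-2: Bb|BB
B/III-1 un II-1×II-2: bb
B/III-2 un II-1×II-2: bb
⇒ B over [I-1,I-2,II-1,II-2,II-3,III-1,III-2]: 11 consistent
Q/I-1 un ·: qq
Q/I-2 ? ·: Qq|QQ
Q/II-1 aff I-1×I-2: Qq
Q/II-2 un ·: qq
Q/II-3 ? I-1×I-2: qq|Qq
Q/III-1 aff II-1×II-2: Qq
Q/III-2 aff II-1×II-2: Qq
⇒ Q over [I-1,I-2,II-1,II-2,II-3,III-1,III-2]: 3 consistent
W/I-1 aff ·: Ww|WW
W/I-2 aff ·: Ww|WW
W/II-1 ? I-1×I-2: ww|Ww
W/II-2 ? ·: ww|Ww
W/II-3 ? I-1×I-2: ww|Ww|WW
W/III-1 un II-1×II-2: ww
W/III-2 ? II-1×II-2: ww|Ww|WW
⇒ W over [I-1,I-2,II-1,II-2,II-3,III-1,III-2]: 44 consistent

III-2 ∈ {bb Qq WW, bb Qq Ww, bb Qq ww}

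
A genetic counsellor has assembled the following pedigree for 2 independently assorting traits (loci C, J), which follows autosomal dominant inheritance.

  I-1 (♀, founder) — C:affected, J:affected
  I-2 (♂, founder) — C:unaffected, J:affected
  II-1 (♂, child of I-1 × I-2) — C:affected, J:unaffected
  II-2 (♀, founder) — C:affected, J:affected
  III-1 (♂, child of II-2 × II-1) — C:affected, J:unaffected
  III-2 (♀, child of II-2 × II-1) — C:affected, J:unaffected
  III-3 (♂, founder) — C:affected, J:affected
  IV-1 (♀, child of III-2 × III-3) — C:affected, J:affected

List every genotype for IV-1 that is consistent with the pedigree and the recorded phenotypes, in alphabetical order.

C/I-1 aff ·: Cc|CC
C/I-2 un ·: cc
C/II-1 aff I-1×I-2: Cc
C/II-2 aff ·: Cc|CC
C/III-1 aff II-2×II-1: Cc|CC
C/III-2 aff II-2×II-1: Cc|CC
C/III-3 aff ·: Cc|CC
C/IV-1 aff III-2×III-3: Cc|CC
⇒ C over [I-1,I-2,II-1,II-2,III-1,III-2,III-3,IV-1]: 56 consistent
J/I-1 aff ·: Jj
J/I-2 aff ·: Jj
J/II-1 un I-1×I-2: jj
J/II-2 aff ·: Jj
J/III-1 un II-2×II-1: jj
J/III-2 un II-2×II-1: jj
J/III-3 aff ·: Jj|JJ
J/IV-1 aff III-2×III-3: Jj
⇒ J over [I-1,I-2,II-1,II-2,III-1,III-2,III-3,IV-1]: 2 consistent

IV-1 ∈ {CC Jj, Cc Jj}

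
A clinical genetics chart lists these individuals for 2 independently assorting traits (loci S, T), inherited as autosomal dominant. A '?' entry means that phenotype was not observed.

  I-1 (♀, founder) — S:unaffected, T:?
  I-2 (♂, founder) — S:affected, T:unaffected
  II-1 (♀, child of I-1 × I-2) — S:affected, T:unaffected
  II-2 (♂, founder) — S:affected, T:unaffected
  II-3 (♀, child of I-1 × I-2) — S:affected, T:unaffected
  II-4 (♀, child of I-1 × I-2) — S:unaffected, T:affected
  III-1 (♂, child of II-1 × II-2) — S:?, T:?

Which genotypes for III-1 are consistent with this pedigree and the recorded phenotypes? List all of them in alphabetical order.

S/I-1 un ·: ss
S/I-2 aff ·: Ss
S/II-1 aff I-1×I-2: Ss
S/II-2 aff ·: Ss|SS
S/II-3 aff I-1×I-2: Ss
S/II-4 un I-1×I-2: ss
S/III-1 ? II-1×II-2: ss|Ss|SS
⇒ S over [I-1,I-2,II-1,II-2,II-3,II-4,III-1]: 5 consistent
T/I-1 ? ·: Tt
T/I-2 un ·: tt
T/II-1 un I-1×I-2: tt
T/II-2 un ·: tt
T/II-3 un I-1×I-2: tt
T/II-4 aff I-1×I-2: Tt
T/III-1 ? II-1×II-2: tt
⇒ T over [I-1,I-2,II-1,II-2,II-3,II-4,III-1]: 1 consistent

III-1 ∈ {SS tt, Ss tt, ss tt}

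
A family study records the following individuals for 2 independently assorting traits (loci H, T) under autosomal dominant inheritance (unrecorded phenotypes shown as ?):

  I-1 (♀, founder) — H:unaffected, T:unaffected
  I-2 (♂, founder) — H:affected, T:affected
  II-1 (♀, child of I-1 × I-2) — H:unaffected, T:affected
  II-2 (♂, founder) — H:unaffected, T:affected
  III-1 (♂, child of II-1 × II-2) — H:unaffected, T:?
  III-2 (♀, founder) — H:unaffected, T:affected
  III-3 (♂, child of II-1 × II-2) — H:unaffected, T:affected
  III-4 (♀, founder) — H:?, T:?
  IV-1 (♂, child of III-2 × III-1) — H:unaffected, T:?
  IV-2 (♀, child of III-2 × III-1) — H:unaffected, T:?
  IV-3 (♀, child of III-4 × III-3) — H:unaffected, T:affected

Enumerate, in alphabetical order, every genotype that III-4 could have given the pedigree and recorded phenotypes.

H/I-1 un ·: hh
H/I-2 aff ·: Hh
H/II-1 un I-1×I-2: hh
H/II-2 un ·: hh
H/III-1 un II-1×II-2: hh
H/III-2 un ·: hh
H/III-3 un II-1×II-2: hh
H/III-4 ? ·: hh|Hh
H/IV-1 un III-2×III-1: hh
H/IV-2 un III-2×III-1: hh
H/IV-3 un III-4×III-3: hh
⇒ H over [I-1,I-2,II-1,II-2,III-1,III-2,III-3,III-4,IV-1,IV-2,IV-3]: 2 consistent
T/I-1 un ·: tt
T/I-2 aff ·: Tt|TT
T/II-1 aff I-1×I-2: Tt
T/II-2 aff ·: Tt|TT
T/III-1 ? II-1×II-2: tt|Tt|TT
T/III-2 aff ·: Tt|TT
T/III-3 aff II-1×II-2: Tt|TT
T/III-4 ? ·: tt|Tt|TT
T/IV-1 ? III-2×III-1: tt|Tt|TT
T/IV-2 ? III-2×III-1: tt|Tt|TT
T/IV-3 aff III-4×III-3: Tt|TT
⇒ T over [I-1,I-2,II-1,II-2,III-1,III-2,III-3,III-4,IV-1,IV-2,IV-3]: 738 consistent

III-4 ∈ {Hh TT, Hh Tt, Hh tt, hh TT, hh Tt, hh tt}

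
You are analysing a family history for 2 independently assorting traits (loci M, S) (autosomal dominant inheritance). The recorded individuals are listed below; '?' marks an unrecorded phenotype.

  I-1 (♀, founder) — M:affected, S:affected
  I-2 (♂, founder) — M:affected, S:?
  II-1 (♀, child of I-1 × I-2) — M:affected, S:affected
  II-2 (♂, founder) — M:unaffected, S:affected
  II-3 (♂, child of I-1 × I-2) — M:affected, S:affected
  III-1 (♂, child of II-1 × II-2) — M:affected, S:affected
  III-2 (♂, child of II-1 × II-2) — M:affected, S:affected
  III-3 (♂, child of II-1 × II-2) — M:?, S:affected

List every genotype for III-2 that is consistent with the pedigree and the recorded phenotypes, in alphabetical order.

M/I-1 aff ·: Mm|MM
M/I-2 aff ·: Mm|MM
M/II-1 aff I-1×I-2: Mm|MM
M/II-2 un ·: mm
M/II-3 aff I-1×I-2: Mm|MM
M/III-1 aff II-1×II-2: Mm
M/III-2 aff II-1×II-2: Mm
M/III-3 ? II-1×II-2: mm|Mm
⇒ M over [I-1,I-2,II-1,II-2,II-3,III-1,III-2,III-3]: 19 consistent
S/I-1 aff ·: Ss|SS
S/I-2 ? ·: ss|Ss|SS
S/II-1 aff I-1×I-2: Ss|SS
S/II-2 aff ·: Ss|SS
S/II-3 aff I-1×I-2: Ss|SS
S/III-1 aff II-1×II-2: Ss|SS
S/III-2 aff II-1×II-2: Ss|SS
S/III-3 aff II-1×II-2: Ss|SS
⇒ S over [I-1,I-2,II-1,II-2,II-3,III-1,III-2,III-3]: 191 consistent

III-2 ∈ {Mm SS, Mm Ss}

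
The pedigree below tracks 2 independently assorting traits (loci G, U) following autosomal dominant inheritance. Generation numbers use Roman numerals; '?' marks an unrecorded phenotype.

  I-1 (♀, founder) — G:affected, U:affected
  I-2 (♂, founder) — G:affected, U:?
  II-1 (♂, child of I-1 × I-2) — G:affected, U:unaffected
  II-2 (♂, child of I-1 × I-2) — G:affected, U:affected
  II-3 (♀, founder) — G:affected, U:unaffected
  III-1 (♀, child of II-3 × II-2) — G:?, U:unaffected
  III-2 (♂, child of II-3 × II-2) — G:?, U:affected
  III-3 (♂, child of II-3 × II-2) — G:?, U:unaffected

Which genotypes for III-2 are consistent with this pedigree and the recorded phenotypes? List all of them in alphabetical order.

III-2 ∈ {GG Uu, Gg Uu, gg Uu}

G/I-1 aff ·: Gg|GG
G/I-2 aff ·: Gg|GG
G/II-1 aff I-1×I-2: Gg|GG
G/II-2 aff I-1×I-2: Gg|GG
G/II-3 aff ·: Gg|GG
G/III-1 ? II-3×II-2: gg|Gg|GG
G/III-2 ? II-3×II-2: gg|Gg|GG
G/III-3 ? II-3×II-2: gg|Gg|GG
⇒ G over [I-1,I-2,II-1,II-2,II-3,III-1,III-2,III-3]: 273 consistent
U/I-1 aff ·: Uu
U/I-2 ? ·: uu|Uu
U/II-1 un I-1×I-2: uu
U/II-2 aff I-1×I-2: Uu
U/II-3 un ·: uu
U/III-1 un II-3×II-2: uu
U/III-2 aff II-3×II-2: Uu
U/III-3 un II-3×II-2: uu
⇒ U over [I-1,I-2,II-1,II-2,II-3,III-1,III-2,III-3]: 2 consistent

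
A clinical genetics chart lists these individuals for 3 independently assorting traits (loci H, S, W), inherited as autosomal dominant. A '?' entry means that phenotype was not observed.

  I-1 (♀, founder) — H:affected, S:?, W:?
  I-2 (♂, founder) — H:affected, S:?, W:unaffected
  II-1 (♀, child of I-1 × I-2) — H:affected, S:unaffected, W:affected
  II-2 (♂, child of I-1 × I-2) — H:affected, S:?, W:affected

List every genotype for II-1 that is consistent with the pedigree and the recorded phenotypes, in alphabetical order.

H/I-1 aff ·: Hh|HH
H/I-2 aff ·: Hh|HH
H/II-1 aff I-1×I-2: Hh|HH
H/II-2 aff I-1×I-2: Hh|HH
⇒ H over [I-1,I-2,II-1,II-2]: 13 consistent
S/I-1 ? ·: ss|Ss
S/I-2 ? ·: ss|Ss
S/II-1 un I-1×I-2: ss
S/II-2 ? I-1×I-2: ss|Ss|SS
⇒ S over [I-1,I-2,II-1,II-2]: 8 consistent
W/I-1 ? ·: Ww|WW
W/I-2 un ·: ww
W/II-1 aff I-1×I-2: Ww
W/II-2 aff I-1×I-2: Ww
⇒ W over [I-1,I-2,II-1,II-2]: 2 consistent

II-1 ∈ {HH ss Ww, Hh ss Ww}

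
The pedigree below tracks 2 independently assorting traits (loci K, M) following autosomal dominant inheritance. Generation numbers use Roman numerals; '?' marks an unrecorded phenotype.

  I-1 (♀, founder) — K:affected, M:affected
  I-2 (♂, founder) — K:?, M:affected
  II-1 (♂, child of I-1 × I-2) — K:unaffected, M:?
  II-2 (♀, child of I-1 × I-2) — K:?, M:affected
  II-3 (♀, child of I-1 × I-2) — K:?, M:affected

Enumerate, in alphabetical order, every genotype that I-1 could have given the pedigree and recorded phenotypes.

I-1 ∈ {Kk MM, Kk Mm}

K/I-1 aff ·: Kk
K/I-2 ? ·: kk|Kk
K/II-1 un I-1×I-2: kk
K/II-2 ? I-1×I-2: kk|Kk|KK
K/II-3 ? I-1×I-2: kk|Kk|KK
⇒ K over [I-1,I-2,II-1,II-2,II-3]: 13 consistent
M/I-1 aff ·: Mm|MM
M/I-2 aff ·: Mm|MM
M/II-1 ? I-1×I-2: mm|Mm|MM
M/II-2 aff I-1×I-2: Mm|MM
M/II-3 aff I-1×I-2: Mm|MM
⇒ M over [I-1,I-2,II-1,II-2,II-3]: 29 consistent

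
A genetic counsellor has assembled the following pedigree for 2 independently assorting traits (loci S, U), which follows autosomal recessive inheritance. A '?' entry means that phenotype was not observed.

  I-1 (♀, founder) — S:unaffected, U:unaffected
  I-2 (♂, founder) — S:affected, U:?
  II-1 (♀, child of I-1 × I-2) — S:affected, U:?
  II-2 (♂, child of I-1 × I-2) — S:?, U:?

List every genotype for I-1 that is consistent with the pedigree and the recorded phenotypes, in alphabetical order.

S/I-1 un ·: Ss
S/I-2 aff ·: ss
S/II-1 aff I-1×I-2: ss
S/II-2 ? I-1×I-2: Ss|ss
⇒ S over [I-1,I-2,II-1,II-2]: 2 consistent
U/I-1 un ·: UU|Uu
U/I-2 ? ·: UU|Uu|uu
U/II-1 ? I-1×I-2: UU|Uu|uu
U/II-2 ? I-1×I-2: UU|Uu|uu
⇒ U over [I-1,I-2,II-1,II-2]: 23 consistent

I-1 ∈ {Ss UU, Ss Uu}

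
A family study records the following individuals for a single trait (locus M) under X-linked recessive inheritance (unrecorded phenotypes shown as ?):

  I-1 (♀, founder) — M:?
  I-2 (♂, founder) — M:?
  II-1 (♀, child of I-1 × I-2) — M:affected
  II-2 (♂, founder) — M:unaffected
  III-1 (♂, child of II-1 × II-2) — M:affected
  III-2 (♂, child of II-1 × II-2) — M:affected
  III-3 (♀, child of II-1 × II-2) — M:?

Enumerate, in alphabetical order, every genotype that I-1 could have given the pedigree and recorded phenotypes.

I-1 ∈ {X^MX^m, X^mX^m}

M/I-1 ? ·: X^MX^m|X^mX^m
M/I-2 ? ·: X^mY
M/II-1 aff I-1×I-2: X^mX^m
M/II-2 un ·: X^MY
M/III-1 aff II-1×II-2: X^mY
M/III-2 aff II-1×II-2: X^mY
M/III-3 ? II-1×II-2: X^MX^m
⇒ M over [I-1,I-2,II-1,II-2,III-1,III-2,III-3]: 2 consistent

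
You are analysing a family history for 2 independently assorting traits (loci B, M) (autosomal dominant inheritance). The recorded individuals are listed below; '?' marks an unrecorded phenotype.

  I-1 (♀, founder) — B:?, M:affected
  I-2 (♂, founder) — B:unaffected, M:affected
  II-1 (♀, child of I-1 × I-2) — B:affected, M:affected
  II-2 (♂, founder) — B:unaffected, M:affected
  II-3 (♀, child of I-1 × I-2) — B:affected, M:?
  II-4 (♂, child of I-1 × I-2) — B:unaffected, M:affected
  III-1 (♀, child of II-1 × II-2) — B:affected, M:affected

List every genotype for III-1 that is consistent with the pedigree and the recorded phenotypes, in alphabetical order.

III-1 ∈ {Bb MM, Bb Mm}

B/I-1 ? ·: Bb
B/I-2 un ·: bb
B/II-1 aff I-1×I-2: Bb
B/II-2 un ·: bb
B/II-3 aff I-1×I-2: Bb
B/II-4 un I-1×I-2: bb
B/III-1 aff II-1×II-2: Bb
⇒ B over [I-1,I-2,II-1,II-2,II-3,II-4,III-1]: 1 consistent
M/I-1 aff ·: Mm|MM
M/I-2 aff ·: Mm|MM
M/II-1 aff I-1×I-2: Mm|MM
M/II-2 aff ·: Mm|MM
M/II-3 ? I-1×I-2: mm|Mm|MM
M/II-4 aff I-1×I-2: Mm|MM
M/III-1 aff II-1×II-2: Mm|MM
⇒ M over [I-1,I-2,II-1,II-2,II-3,II-4,III-1]: 101 consistent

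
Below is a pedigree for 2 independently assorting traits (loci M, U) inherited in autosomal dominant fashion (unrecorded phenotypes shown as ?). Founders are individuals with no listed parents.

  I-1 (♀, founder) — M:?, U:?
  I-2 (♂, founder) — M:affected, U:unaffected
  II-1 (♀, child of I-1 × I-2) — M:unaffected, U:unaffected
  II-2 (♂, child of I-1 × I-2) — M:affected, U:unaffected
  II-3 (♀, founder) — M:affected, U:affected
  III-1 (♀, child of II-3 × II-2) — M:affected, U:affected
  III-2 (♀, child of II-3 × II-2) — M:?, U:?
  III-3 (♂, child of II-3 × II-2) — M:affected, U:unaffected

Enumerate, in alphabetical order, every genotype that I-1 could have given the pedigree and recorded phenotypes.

I-1 ∈ {Mm Uu, Mm uu, mm Uu, mm uu}

M/I-1 ? ·: mm|Mm
M/I-2 aff ·: Mm
M/II-1 un I-1×I-2: mm
M/II-2 aff I-1×I-2: Mm|MM
M/II-3 aff ·: Mm|MM
M/III-1 aff II-3×II-2: Mm|MM
M/III-2 ? II-3×II-2: mm|Mm|MM
M/III-3 aff II-3×II-2: Mm|MM
⇒ M over [I-1,I-2,II-1,II-2,II-3,III-1,III-2,III-3]: 49 consistent
U/I-1 ? ·: uu|Uu
U/I-2 un ·: uu
U/II-1 un I-1×I-2: uu
U/II-2 un I-1×I-2: uu
U/II-3 aff ·: Uu
U/III-1 aff II-3×II-2: Uu
U/III-2 ? II-3×II-2: uu|Uu
U/III-3 un II-3×II-2: uu
⇒ U over [I-1,I-2,II-1,II-2,II-3,III-1,III-2,III-3]: 4 consistent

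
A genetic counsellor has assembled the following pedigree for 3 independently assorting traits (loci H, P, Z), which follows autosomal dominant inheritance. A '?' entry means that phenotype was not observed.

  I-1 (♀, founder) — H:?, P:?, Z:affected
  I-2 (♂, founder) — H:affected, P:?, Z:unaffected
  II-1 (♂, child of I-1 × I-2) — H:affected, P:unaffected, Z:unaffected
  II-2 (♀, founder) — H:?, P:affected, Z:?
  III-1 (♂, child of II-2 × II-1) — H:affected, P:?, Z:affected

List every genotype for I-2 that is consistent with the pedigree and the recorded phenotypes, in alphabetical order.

H/I-1 ? ·: hh|Hh|HH
H/I-2 aff ·: Hh|HH
H/II-1 aff I-1×I-2: Hh|HH
H/II-2 ? ·: hh|Hh|HH
H/III-1 aff II-2×II-1: Hh|HH
⇒ H over [I-1,I-2,II-1,II-2,III-1]: 41 consistent
P/I-1 ? ·: pp|Pp
P/I-2 ? ·: pp|Pp
P/II-1 un I-1×I-2: pp
P/II-2 aff ·: Pp|PP
P/III-1 ? II-2×II-1: pp|Pp
⇒ P over [I-1,I-2,II-1,II-2,III-1]: 12 consistent
Z/I-1 aff ·: Zz
Z/I-2 un ·: zz
Z/II-1 un I-1×I-2: zz
Z/II-2 ? ·: Zz|ZZ
Z/III-1 aff II-2×II-1: Zz
⇒ Z over [I-1,I-2,II-1,II-2,III-1]: 2 consistent

I-2 ∈ {HH Pp zz, HH pp zz, Hh Pp zz, Hh pp zz}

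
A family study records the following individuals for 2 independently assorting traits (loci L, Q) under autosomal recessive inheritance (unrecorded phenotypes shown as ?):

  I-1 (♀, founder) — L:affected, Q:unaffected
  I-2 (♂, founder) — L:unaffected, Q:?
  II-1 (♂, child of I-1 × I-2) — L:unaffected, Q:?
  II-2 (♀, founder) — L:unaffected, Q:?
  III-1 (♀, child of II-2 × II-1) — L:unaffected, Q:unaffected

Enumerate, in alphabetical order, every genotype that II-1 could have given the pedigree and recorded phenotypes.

L/I-1 aff ·: ll
L/I-2 un ·: LL|Ll
L/II-1 un I-1×I-2: Ll
L/II-2 un ·: LL|Ll
L/III-1 un II-2×II-1: LL|Ll
⇒ L over [I-1,I-2,II-1,II-2,III-1]: 8 consistent
Q/I-1 un ·: QQ|Qq
Q/I-2 ? ·: QQ|Qq|qq
Q/II-1 ? I-1×I-2: QQ|Qq|qq
Q/II-2 ? ·: QQ|Qq|qq
Q/III-1 un II-2×II-1: QQ|Qq
⇒ Q over [I-1,I-2,II-1,II-2,III-1]: 45 consistent

II-1 ∈ {Ll QQ, Ll Qq, Ll qq}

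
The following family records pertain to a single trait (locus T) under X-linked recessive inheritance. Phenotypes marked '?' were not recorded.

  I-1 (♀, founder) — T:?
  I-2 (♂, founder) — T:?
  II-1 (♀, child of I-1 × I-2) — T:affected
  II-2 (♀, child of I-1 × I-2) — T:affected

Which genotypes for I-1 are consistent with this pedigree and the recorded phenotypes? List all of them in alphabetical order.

T/I-1 ? ·: X^TX^t|X^tX^t
T/I-2 ? ·: X^tY
T/II-1 aff I-1×I-2: X^tX^t
T/II-2 aff I-1×I-2: X^tX^t
⇒ T over [I-1,I-2,II-1,II-2]: 2 consistent

I-1 ∈ {X^TX^t, X^tX^t}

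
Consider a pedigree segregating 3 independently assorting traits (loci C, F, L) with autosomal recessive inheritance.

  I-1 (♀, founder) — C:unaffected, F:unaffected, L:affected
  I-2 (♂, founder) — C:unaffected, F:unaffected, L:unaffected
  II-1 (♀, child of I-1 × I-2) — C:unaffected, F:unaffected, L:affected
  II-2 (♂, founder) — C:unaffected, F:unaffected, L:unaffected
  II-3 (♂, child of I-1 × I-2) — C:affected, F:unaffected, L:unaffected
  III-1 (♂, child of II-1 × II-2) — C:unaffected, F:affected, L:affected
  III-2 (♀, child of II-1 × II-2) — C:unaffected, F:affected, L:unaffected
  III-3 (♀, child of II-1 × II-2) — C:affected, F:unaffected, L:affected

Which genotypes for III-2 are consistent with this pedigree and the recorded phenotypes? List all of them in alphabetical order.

III-2 ∈ {CC ff Ll, Cc ff Ll}

C/I-1 un ·: Cc
C/I-2 un ·: Cc
C/II-1 un I-1×I-2: Cc
C/II-2 un ·: Cc
C/II-3 aff I-1×I-2: cc
C/III-1 un II-1×II-2: CC|Cc
C/III-2 un II-1×II-2: CC|Cc
C/III-3 aff II-1×II-2: cc
⇒ C over [I-1,I-2,II-1,II-2,II-3,III-1,III-2,III-3]: 4 consistent
F/I-1 un ·: FF|Ff
F/I-2 un ·: FF|Ff
F/II-1 un I-1×I-2: Ff
F/II-2 un ·: Ff
F/II-3 un I-1×I-2: FF|Ff
F/III-1 aff II-1×II-2: ff
F/III-2 aff II-1×II-2: ff
F/III-3 un II-1×II-2: FF|Ff
⇒ F over [I-1,I-2,II-1,II-2,II-3,III-1,III-2,III-3]: 12 consistent
L/I-1 aff ·: ll
L/I-2 un ·: Ll
L/II-1 aff I-1×I-2: ll
L/II-2 un ·: Ll
L/II-3 un I-1×I-2: Ll
L/III-1 aff II-1×II-2: ll
L/III-2 un II-1×II-2: Ll
L/III-3 aff II-1×II-2: ll
⇒ L over [I-1,I-2,II-1,II-2,II-3,III-1,III-2,III-3]: 1 consistent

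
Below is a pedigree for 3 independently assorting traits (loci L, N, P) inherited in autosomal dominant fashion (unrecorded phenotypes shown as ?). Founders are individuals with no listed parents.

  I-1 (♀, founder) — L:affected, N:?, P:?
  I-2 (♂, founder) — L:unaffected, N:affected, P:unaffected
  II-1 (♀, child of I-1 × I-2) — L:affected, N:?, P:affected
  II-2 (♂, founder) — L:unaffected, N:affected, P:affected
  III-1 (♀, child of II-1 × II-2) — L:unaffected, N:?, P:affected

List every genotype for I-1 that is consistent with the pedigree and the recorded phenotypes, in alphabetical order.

I-1 ∈ {LL NN PP, LL NN Pp, LL Nn PP, LL Nn Pp, LL nn PP, LL nn Pp, Ll NN PP, Ll NN Pp, Ll Nn PP, Ll Nn Pp, Ll nn PP, Ll nn Pp}

L/I-1 aff ·: Ll|LL
L/I-2 un ·: ll
L/II-1 aff I-1×I-2: Ll
L/II-2 un ·: ll
L/III-1 un II-1×II-2: ll
⇒ L over [I-1,I-2,II-1,II-2,III-1]: 2 consistent
N/I-1 ? ·: nn|Nn|NN
N/I-2 aff ·: Nn|NN
N/II-1 ? I-1×I-2: nn|Nn|NN
N/II-2 aff ·: Nn|NN
N/III-1 ? II-1×II-2: nn|Nn|NN
⇒ N over [I-1,I-2,II-1,II-2,III-1]: 43 consistent
P/I-1 ? ·: Pp|PP
P/I-2 un ·: pp
P/II-1 aff I-1×I-2: Pp
P/II-2 aff ·: Pp|PP
P/III-1 aff II-1×II-2: Pp|PP
⇒ P over [I-1,I-2,II-1,II-2,III-1]: 8 consistent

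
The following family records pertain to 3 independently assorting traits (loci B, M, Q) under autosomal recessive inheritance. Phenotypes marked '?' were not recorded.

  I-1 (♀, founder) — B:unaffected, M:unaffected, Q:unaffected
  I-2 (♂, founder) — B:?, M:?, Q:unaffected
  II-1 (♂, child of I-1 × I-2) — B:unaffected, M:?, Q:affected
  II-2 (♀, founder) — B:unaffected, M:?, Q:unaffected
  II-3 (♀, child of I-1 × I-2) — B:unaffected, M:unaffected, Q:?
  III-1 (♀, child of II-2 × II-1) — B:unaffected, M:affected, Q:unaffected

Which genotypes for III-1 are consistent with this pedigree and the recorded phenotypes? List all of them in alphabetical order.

B/I-1 un ·: BB|Bb
B/I-2 ? ·: BB|Bb|bb
B/II-1 un I-1×I-2: BB|Bb
B/II-2 un ·: BB|Bb
B/II-3 un I-1×I-2: BB|Bb
B/III-1 un II-2×II-1: BB|Bb
⇒ B over [I-1,I-2,II-1,II-2,II-3,III-1]: 53 consistent
M/I-1 un ·: MM|Mm
M/I-2 ? ·: MM|Mm|mm
M/II-1 ? I-1×I-2: Mm|mm
M/II-2 ? ·: Mm|mm
M/II-3 un I-1×I-2: MM|Mm
M/III-1 aff II-2×II-1: mm
⇒ M over [I-1,I-2,II-1,II-2,II-3,III-1]: 22 consistent
Q/I-1 un ·: Qq
Q/I-2 un ·: Qq
Q/II-1 aff I-1×I-2: qq
Q/II-2 un ·: QQ|Qq
Q/II-3 ? I-1×I-2: QQ|Qq|qq
Q/III-1 un II-2×II-1: Qq
⇒ Q over [I-1,I-2,II-1,II-2,II-3,III-1]: 6 consistent

III-1 ∈ {BB mm Qq, Bb mm Qq}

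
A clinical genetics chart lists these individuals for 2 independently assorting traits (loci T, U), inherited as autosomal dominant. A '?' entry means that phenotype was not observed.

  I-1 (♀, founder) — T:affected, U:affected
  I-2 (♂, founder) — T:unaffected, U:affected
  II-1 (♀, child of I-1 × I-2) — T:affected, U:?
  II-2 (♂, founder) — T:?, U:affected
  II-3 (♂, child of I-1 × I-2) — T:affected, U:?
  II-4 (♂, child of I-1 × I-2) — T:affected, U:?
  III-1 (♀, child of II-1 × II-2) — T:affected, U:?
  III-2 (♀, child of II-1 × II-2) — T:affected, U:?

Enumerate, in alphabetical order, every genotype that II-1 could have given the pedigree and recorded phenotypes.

T/I-1 aff ·: Tt|TT
T/I-2 un ·: tt
T/II-1 aff I-1×I-2: Tt
T/II-2 ? ·: tt|Tt|TT
T/II-3 aff I-1×I-2: Tt
T/II-4 aff I-1×I-2: Tt
T/III-1 aff II-1×II-2: Tt|TT
T/III-2 aff II-1×II-2: Tt|TT
⇒ T over [I-1,I-2,II-1,II-2,II-3,II-4,III-1,III-2]: 18 consistent
U/I-1 aff ·: Uu|UU
U/I-2 aff ·: Uu|UU
U/II-1 ? I-1×I-2: uu|Uu|UU
U/II-2 aff ·: Uu|UU
U/II-3 ? I-1×I-2: uu|Uu|UU
U/II-4 ? I-1×I-2: uu|Uu|UU
U/III-1 ? II-1×II-2: uu|Uu|UU
U/III-2 ? II-1×II-2: uu|Uu|UU
⇒ U over [I-1,I-2,II-1,II-2,II-3,II-4,III-1,III-2]: 356 consistent

II-1 ∈ {Tt UU, Tt Uu, Tt uu}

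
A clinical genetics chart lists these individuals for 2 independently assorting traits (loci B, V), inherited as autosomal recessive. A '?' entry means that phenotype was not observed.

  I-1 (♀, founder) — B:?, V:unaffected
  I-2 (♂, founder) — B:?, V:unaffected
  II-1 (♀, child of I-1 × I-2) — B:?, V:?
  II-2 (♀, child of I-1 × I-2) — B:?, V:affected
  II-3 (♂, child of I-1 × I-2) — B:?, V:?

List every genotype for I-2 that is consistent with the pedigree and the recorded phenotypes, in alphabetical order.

I-2 ∈ {BB Vv, Bb Vv, bb Vv}

B/I-1 ? ·: BB|Bb|bb
B/I-2 ? ·: BB|Bb|bb
B/II-1 ? I-1×I-2: BB|Bb|bb
B/II-2 ? I-1×I-2: BB|Bb|bb
B/II-3 ? I-1×I-2: BB|Bb|bb
⇒ B over [I-1,I-2,II-1,II-2,II-3]: 63 consistent
V/I-1 un ·: Vv
V/I-2 un ·: Vv
V/II-1 ? I-1×I-2: VV|Vv|vv
V/II-2 aff I-1×I-2: vv
V/II-3 ? I-1×I-2: VV|Vv|vv
⇒ V over [I-1,I-2,II-1,II-2,II-3]: 9 consistent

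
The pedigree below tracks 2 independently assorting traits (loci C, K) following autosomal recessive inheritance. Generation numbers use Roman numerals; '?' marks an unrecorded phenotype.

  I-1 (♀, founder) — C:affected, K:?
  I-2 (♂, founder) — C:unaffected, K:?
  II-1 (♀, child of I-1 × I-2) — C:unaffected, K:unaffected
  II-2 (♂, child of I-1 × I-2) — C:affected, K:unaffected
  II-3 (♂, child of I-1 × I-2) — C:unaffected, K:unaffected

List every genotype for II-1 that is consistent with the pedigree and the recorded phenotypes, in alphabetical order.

C/I-1 aff ·: cc
C/I-2 un ·: Cc
C/II-1 un I-1×I-2: Cc
C/II-2 aff I-1×I-2: cc
C/II-3 un I-1×I-2: Cc
⇒ C over [I-1,I-2,II-1,II-2,II-3]: 1 consistent
K/I-1 ? ·: KK|Kk|kk
K/I-2 ? ·: KK|Kk|kk
K/II-1 un I-1×I-2: KK|Kk
K/II-2 un I-1×I-2: KK|Kk
K/II-3 un I-1×I-2: KK|Kk
⇒ K over [I-1,I-2,II-1,II-2,II-3]: 29 consistent

II-1 ∈ {Cc KK, Cc Kk}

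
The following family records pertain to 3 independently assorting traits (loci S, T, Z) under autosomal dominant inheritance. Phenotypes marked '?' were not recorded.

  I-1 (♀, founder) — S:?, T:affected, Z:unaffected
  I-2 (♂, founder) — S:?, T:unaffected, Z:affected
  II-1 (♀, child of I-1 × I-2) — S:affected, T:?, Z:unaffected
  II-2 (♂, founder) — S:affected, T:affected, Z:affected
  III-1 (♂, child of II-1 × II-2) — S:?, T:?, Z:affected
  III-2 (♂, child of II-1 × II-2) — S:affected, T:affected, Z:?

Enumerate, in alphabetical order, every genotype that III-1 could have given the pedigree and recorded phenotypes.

S/I-1 ? ·: ss|Ss|SS
S/I-2 ? ·: ss|Ss|SS
S/II-1 aff I-1×I-2: Ss|SS
S/II-2 aff ·: Ss|SS
S/III-1 ? II-1×II-2: ss|Ss|SS
S/III-2 aff II-1×II-2: Ss|SS
⇒ S over [I-1,I-2,II-1,II-2,III-1,III-2]: 90 consistent
T/I-1 aff ·: Tt|TT
T/I-2 un ·: tt
T/II-1 ? I-1×I-2: tt|Tt
T/II-2 aff ·: Tt|TT
T/III-1 ? II-1×II-2: tt|Tt|TT
T/III-2 aff II-1×II-2: Tt|TT
⇒ T over [I-1,I-2,II-1,II-2,III-1,III-2]: 23 consistent
Z/I-1 un ·: zz
Z/I-2 aff ·: Zz
Z/II-1 un I-1×I-2: zz
Z/II-2 aff ·: Zz|ZZ
Z/III-1 aff II-1×II-2: Zz
Z/III-2 ? II-1×II-2: zz|Zz
⇒ Z over [I-1,I-2,II-1,II-2,III-1,III-2]: 3 consistent

III-1 ∈ {SS TT Zz, SS Tt Zz, SS tt Zz, Ss TT Zz, Ss Tt Zz, Ss tt Zz, ss TT Zz, ss Tt Zz, ss tt Zz}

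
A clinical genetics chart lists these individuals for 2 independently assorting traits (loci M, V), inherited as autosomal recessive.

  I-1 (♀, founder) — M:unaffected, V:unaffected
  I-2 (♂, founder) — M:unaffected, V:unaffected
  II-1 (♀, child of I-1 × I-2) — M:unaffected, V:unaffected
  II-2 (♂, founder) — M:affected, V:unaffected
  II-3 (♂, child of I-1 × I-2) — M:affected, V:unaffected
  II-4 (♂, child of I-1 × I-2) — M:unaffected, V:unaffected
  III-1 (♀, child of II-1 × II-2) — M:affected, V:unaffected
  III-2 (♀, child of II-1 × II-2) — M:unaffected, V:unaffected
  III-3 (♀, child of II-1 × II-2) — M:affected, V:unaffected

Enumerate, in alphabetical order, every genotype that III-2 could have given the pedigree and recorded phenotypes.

M/I-1 un ·: Mm
M/I-2 un ·: Mm
M/II-1 un I-1×I-2: Mm
M/II-2 aff ·: mm
M/II-3 aff I-1×I-2: mm
M/II-4 un I-1×I-2: MM|Mm
M/III-1 aff II-1×II-2: mm
M/III-2 un II-1×II-2: Mm
M/III-3 aff II-1×II-2: mm
⇒ M over [I-1,I-2,II-1,II-2,II-3,II-4,III-1,III-2,III-3]: 2 consistent
V/I-1 un ·: VV|Vv
V/I-2 un ·: VV|Vv
V/II-1 un I-1×I-2: VV|Vv
V/II-2 un ·: VV|Vv
V/II-3 un I-1×I-2: VV|Vv
V/II-4 un I-1×I-2: VV|Vv
V/III-1 un II-1×II-2: VV|Vv
V/III-2 un II-1×II-2: VV|Vv
V/III-3 un II-1×II-2: VV|Vv
⇒ V over [I-1,I-2,II-1,II-2,II-3,II-4,III-1,III-2,III-3]: 309 consistent

III-2 ∈ {Mm VV, Mm Vv}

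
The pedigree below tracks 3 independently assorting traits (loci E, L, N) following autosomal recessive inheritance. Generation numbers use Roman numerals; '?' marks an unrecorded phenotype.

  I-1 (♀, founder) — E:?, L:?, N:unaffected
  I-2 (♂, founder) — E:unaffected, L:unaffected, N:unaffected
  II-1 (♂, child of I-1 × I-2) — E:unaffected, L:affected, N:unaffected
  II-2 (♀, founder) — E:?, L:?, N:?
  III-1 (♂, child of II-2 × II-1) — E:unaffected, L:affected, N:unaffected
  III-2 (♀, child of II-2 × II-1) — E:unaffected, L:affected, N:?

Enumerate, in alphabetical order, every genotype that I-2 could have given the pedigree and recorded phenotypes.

I-2 ∈ {EE Ll NN, EE Ll Nn, Ee Ll NN, Ee Ll Nn}

E/I-1 ? ·: EE|Ee|ee
E/I-2 un ·: EE|Ee
E/II-1 un I-1×I-2: EE|Ee
E/II-2 ? ·: EE|Ee|ee
E/III-1 un II-2×II-1: EE|Ee
E/III-2 un II-2×II-1: EE|Ee
⇒ E over [I-1,I-2,II-1,II-2,III-1,III-2]: 69 consistent
L/I-1 ? ·: Ll|ll
L/I-2 un ·: Ll
L/II-1 aff I-1×I-2: ll
L/II-2 ? ·: Ll|ll
L/III-1 aff II-2×II-1: ll
L/III-2 aff II-2×II-1: ll
⇒ L over [I-1,I-2,II-1,II-2,III-1,III-2]: 4 consistent
N/I-1 un ·: NN|Nn
N/I-2 un ·: NN|Nn
N/II-1 un I-1×I-2: NN|Nn
N/II-2 ? ·: NN|Nn|nn
N/III-1 un II-2×II-1: NN|Nn
N/III-2 ? II-2×II-1: NN|Nn|nn
⇒ N over [I-1,I-2,II-1,II-2,III-1,III-2]: 60 consistent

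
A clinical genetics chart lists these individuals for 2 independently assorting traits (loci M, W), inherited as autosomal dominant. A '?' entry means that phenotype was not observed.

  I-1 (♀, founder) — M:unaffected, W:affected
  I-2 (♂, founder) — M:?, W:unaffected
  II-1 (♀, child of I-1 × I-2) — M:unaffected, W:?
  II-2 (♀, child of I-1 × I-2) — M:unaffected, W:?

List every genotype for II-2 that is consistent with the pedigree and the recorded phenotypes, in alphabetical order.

II-2 ∈ {mm Ww, mm ww}

M/I-1 un ·: mm
M/I-2 ? ·: mm|Mm
M/II-1 un I-1×I-2: mm
M/II-2 un I-1×I-2: mm
⇒ M over [I-1,I-2,II-1,II-2]: 2 consistent
W/I-1 aff ·: Ww|WW
W/I-2 un ·: ww
W/II-1 ? I-1×I-2: ww|Ww
W/II-2 ? I-1×I-2: ww|Ww
⇒ W over [I-1,I-2,II-1,II-2]: 5 consistent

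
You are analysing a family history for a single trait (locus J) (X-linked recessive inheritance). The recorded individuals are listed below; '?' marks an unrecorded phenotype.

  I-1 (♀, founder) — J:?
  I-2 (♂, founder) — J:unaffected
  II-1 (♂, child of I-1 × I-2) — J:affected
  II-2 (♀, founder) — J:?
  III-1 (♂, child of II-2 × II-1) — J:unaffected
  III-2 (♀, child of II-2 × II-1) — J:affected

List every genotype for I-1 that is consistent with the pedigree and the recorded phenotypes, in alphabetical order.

J/I-1 ? ·: X^JX^j|X^jX^j
J/I-2 un ·: X^JY
J/II-1 aff I-1×I-2: X^jY
J/II-2 ? ·: X^JX^j
J/III-1 un II-2×II-1: X^JY
J/III-2 aff II-2×II-1: X^jX^j
⇒ J over [I-1,I-2,II-1,II-2,III-1,III-2]: 2 consistent

I-1 ∈ {X^JX^j, X^jX^j}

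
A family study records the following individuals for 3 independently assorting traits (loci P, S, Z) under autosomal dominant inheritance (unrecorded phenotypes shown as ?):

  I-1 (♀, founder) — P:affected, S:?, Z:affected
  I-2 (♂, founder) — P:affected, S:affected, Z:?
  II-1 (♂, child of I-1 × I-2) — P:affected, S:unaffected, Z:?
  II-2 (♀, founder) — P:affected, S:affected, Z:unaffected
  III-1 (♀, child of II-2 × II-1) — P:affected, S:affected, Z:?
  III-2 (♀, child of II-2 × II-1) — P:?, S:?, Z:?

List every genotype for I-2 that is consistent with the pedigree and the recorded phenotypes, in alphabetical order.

I-2 ∈ {PP Ss ZZ, PP Ss Zz, PP Ss zz, Pp Ss ZZ, Pp Ss Zz, Pp Ss zz}

P/I-1 aff ·: Pp|PP
P/I-2 aff ·: Pp|PP
P/II-1 aff I-1×I-2: Pp|PP
P/II-2 aff ·: Pp|PP
P/III-1 aff II-2×II-1: Pp|PP
P/III-2 ? II-2×II-1: pp|Pp|PP
⇒ P over [I-1,I-2,II-1,II-2,III-1,III-2]: 50 consistent
S/I-1 ? ·: ss|Ss
S/I-2 aff ·: Ss
S/II-1 un I-1×I-2: ss
S/II-2 aff ·: Ss|SS
S/III-1 aff II-2×II-1: Ss
S/III-2 ? II-2×II-1: ss|Ss
⇒ S over [I-1,I-2,II-1,II-2,III-1,III-2]: 6 consistent
Z/I-1 aff ·: Zz|ZZ
Z/I-2 ? ·: zz|Zz|ZZ
Z/II-1 ? I-1×I-2: zz|Zz|ZZ
Z/II-2 un ·: zz
Z/III-1 ? II-2×II-1: zz|Zz
Z/III-2 ? II-2×II-1: zz|Zz
⇒ Z over [I-1,I-2,II-1,II-2,III-1,III-2]: 26 consistent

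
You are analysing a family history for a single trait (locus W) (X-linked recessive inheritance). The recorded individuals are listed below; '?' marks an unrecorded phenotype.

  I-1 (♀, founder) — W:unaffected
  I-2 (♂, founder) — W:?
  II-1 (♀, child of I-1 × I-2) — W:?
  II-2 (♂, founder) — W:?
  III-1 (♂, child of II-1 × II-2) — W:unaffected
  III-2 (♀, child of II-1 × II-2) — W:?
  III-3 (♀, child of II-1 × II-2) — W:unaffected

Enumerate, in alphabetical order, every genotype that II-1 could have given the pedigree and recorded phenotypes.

II-1 ∈ {X^WX^W, X^WX^w}

W/I-1 un ·: X^WX^W|X^WX^w
W/I-2 ? ·: X^WY|X^wY
W/II-1 ? I-1×I-2: X^WX^W|X^WX^w
W/II-2 ? ·: X^WY|X^wY
W/III-1 un II-1×II-2: X^WY
W/III-2 ? II-1×II-2: X^WX^W|X^WX^w|X^wX^w
W/III-3 un II-1×II-2: X^WX^W|X^WX^w
⇒ W over [I-1,I-2,II-1,II-2,III-1,III-2,III-3]: 22 consistent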